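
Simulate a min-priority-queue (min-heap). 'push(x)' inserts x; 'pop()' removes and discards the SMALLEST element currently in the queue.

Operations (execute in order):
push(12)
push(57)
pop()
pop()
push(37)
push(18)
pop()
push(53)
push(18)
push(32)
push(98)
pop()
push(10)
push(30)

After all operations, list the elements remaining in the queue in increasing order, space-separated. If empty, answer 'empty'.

Answer: 10 30 32 37 53 98

Derivation:
push(12): heap contents = [12]
push(57): heap contents = [12, 57]
pop() → 12: heap contents = [57]
pop() → 57: heap contents = []
push(37): heap contents = [37]
push(18): heap contents = [18, 37]
pop() → 18: heap contents = [37]
push(53): heap contents = [37, 53]
push(18): heap contents = [18, 37, 53]
push(32): heap contents = [18, 32, 37, 53]
push(98): heap contents = [18, 32, 37, 53, 98]
pop() → 18: heap contents = [32, 37, 53, 98]
push(10): heap contents = [10, 32, 37, 53, 98]
push(30): heap contents = [10, 30, 32, 37, 53, 98]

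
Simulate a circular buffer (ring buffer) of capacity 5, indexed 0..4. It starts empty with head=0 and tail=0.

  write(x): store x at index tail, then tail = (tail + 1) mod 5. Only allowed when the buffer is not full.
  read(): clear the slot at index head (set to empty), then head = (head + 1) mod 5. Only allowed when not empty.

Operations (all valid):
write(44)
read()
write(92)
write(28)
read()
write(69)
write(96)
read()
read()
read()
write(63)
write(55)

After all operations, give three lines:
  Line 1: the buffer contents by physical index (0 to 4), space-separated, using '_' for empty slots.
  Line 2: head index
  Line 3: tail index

write(44): buf=[44 _ _ _ _], head=0, tail=1, size=1
read(): buf=[_ _ _ _ _], head=1, tail=1, size=0
write(92): buf=[_ 92 _ _ _], head=1, tail=2, size=1
write(28): buf=[_ 92 28 _ _], head=1, tail=3, size=2
read(): buf=[_ _ 28 _ _], head=2, tail=3, size=1
write(69): buf=[_ _ 28 69 _], head=2, tail=4, size=2
write(96): buf=[_ _ 28 69 96], head=2, tail=0, size=3
read(): buf=[_ _ _ 69 96], head=3, tail=0, size=2
read(): buf=[_ _ _ _ 96], head=4, tail=0, size=1
read(): buf=[_ _ _ _ _], head=0, tail=0, size=0
write(63): buf=[63 _ _ _ _], head=0, tail=1, size=1
write(55): buf=[63 55 _ _ _], head=0, tail=2, size=2

Answer: 63 55 _ _ _
0
2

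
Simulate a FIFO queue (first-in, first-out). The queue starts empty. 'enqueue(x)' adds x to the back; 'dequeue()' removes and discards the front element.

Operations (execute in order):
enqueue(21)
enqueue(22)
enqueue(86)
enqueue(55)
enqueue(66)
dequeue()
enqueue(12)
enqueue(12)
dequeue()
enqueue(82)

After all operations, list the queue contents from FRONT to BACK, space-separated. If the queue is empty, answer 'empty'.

Answer: 86 55 66 12 12 82

Derivation:
enqueue(21): [21]
enqueue(22): [21, 22]
enqueue(86): [21, 22, 86]
enqueue(55): [21, 22, 86, 55]
enqueue(66): [21, 22, 86, 55, 66]
dequeue(): [22, 86, 55, 66]
enqueue(12): [22, 86, 55, 66, 12]
enqueue(12): [22, 86, 55, 66, 12, 12]
dequeue(): [86, 55, 66, 12, 12]
enqueue(82): [86, 55, 66, 12, 12, 82]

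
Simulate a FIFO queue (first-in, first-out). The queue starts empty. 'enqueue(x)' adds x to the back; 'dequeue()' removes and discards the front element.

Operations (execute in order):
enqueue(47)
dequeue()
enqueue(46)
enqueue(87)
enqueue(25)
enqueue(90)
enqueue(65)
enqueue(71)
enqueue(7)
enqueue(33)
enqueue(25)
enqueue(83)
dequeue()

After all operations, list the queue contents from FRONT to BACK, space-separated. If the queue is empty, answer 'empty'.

Answer: 87 25 90 65 71 7 33 25 83

Derivation:
enqueue(47): [47]
dequeue(): []
enqueue(46): [46]
enqueue(87): [46, 87]
enqueue(25): [46, 87, 25]
enqueue(90): [46, 87, 25, 90]
enqueue(65): [46, 87, 25, 90, 65]
enqueue(71): [46, 87, 25, 90, 65, 71]
enqueue(7): [46, 87, 25, 90, 65, 71, 7]
enqueue(33): [46, 87, 25, 90, 65, 71, 7, 33]
enqueue(25): [46, 87, 25, 90, 65, 71, 7, 33, 25]
enqueue(83): [46, 87, 25, 90, 65, 71, 7, 33, 25, 83]
dequeue(): [87, 25, 90, 65, 71, 7, 33, 25, 83]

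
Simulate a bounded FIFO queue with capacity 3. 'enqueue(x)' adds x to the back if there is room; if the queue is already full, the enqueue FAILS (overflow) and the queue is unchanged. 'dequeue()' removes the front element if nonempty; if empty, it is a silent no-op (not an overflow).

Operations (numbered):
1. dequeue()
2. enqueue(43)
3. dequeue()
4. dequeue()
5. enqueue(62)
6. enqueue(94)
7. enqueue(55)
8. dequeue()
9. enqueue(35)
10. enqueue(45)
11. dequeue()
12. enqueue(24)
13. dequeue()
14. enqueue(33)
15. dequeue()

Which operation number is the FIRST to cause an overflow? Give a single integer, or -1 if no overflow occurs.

Answer: 10

Derivation:
1. dequeue(): empty, no-op, size=0
2. enqueue(43): size=1
3. dequeue(): size=0
4. dequeue(): empty, no-op, size=0
5. enqueue(62): size=1
6. enqueue(94): size=2
7. enqueue(55): size=3
8. dequeue(): size=2
9. enqueue(35): size=3
10. enqueue(45): size=3=cap → OVERFLOW (fail)
11. dequeue(): size=2
12. enqueue(24): size=3
13. dequeue(): size=2
14. enqueue(33): size=3
15. dequeue(): size=2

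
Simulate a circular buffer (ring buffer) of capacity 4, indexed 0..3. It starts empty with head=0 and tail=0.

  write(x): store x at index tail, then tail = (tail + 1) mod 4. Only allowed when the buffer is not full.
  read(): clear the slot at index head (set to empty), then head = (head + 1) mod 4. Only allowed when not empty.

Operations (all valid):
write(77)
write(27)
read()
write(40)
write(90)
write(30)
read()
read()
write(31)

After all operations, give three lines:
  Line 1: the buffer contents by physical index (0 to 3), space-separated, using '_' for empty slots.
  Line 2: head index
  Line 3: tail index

Answer: 30 31 _ 90
3
2

Derivation:
write(77): buf=[77 _ _ _], head=0, tail=1, size=1
write(27): buf=[77 27 _ _], head=0, tail=2, size=2
read(): buf=[_ 27 _ _], head=1, tail=2, size=1
write(40): buf=[_ 27 40 _], head=1, tail=3, size=2
write(90): buf=[_ 27 40 90], head=1, tail=0, size=3
write(30): buf=[30 27 40 90], head=1, tail=1, size=4
read(): buf=[30 _ 40 90], head=2, tail=1, size=3
read(): buf=[30 _ _ 90], head=3, tail=1, size=2
write(31): buf=[30 31 _ 90], head=3, tail=2, size=3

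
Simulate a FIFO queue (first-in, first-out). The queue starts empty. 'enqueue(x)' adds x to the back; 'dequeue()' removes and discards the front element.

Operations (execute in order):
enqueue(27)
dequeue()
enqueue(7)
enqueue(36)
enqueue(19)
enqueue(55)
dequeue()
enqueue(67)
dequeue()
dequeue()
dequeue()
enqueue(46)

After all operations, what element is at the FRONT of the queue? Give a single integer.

Answer: 67

Derivation:
enqueue(27): queue = [27]
dequeue(): queue = []
enqueue(7): queue = [7]
enqueue(36): queue = [7, 36]
enqueue(19): queue = [7, 36, 19]
enqueue(55): queue = [7, 36, 19, 55]
dequeue(): queue = [36, 19, 55]
enqueue(67): queue = [36, 19, 55, 67]
dequeue(): queue = [19, 55, 67]
dequeue(): queue = [55, 67]
dequeue(): queue = [67]
enqueue(46): queue = [67, 46]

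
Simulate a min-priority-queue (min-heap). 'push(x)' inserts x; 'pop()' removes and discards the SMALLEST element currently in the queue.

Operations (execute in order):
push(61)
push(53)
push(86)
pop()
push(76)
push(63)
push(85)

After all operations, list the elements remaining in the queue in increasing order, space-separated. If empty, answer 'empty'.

push(61): heap contents = [61]
push(53): heap contents = [53, 61]
push(86): heap contents = [53, 61, 86]
pop() → 53: heap contents = [61, 86]
push(76): heap contents = [61, 76, 86]
push(63): heap contents = [61, 63, 76, 86]
push(85): heap contents = [61, 63, 76, 85, 86]

Answer: 61 63 76 85 86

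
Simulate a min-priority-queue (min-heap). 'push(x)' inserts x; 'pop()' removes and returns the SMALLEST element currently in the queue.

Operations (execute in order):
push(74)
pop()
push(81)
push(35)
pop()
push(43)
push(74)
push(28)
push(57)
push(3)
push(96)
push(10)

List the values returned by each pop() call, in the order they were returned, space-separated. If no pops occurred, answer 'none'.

push(74): heap contents = [74]
pop() → 74: heap contents = []
push(81): heap contents = [81]
push(35): heap contents = [35, 81]
pop() → 35: heap contents = [81]
push(43): heap contents = [43, 81]
push(74): heap contents = [43, 74, 81]
push(28): heap contents = [28, 43, 74, 81]
push(57): heap contents = [28, 43, 57, 74, 81]
push(3): heap contents = [3, 28, 43, 57, 74, 81]
push(96): heap contents = [3, 28, 43, 57, 74, 81, 96]
push(10): heap contents = [3, 10, 28, 43, 57, 74, 81, 96]

Answer: 74 35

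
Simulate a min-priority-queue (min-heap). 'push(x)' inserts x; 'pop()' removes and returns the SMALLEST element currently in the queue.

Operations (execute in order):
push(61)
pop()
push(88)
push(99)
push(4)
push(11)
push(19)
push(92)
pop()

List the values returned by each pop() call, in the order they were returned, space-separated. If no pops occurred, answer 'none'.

Answer: 61 4

Derivation:
push(61): heap contents = [61]
pop() → 61: heap contents = []
push(88): heap contents = [88]
push(99): heap contents = [88, 99]
push(4): heap contents = [4, 88, 99]
push(11): heap contents = [4, 11, 88, 99]
push(19): heap contents = [4, 11, 19, 88, 99]
push(92): heap contents = [4, 11, 19, 88, 92, 99]
pop() → 4: heap contents = [11, 19, 88, 92, 99]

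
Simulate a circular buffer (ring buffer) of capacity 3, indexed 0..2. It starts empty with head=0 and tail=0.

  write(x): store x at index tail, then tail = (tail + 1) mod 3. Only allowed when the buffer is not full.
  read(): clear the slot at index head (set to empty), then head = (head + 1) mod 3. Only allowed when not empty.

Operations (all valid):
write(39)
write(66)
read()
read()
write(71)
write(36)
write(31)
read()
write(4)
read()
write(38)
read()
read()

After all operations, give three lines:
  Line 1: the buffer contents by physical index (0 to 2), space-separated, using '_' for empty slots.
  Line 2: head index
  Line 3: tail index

Answer: 38 _ _
0
1

Derivation:
write(39): buf=[39 _ _], head=0, tail=1, size=1
write(66): buf=[39 66 _], head=0, tail=2, size=2
read(): buf=[_ 66 _], head=1, tail=2, size=1
read(): buf=[_ _ _], head=2, tail=2, size=0
write(71): buf=[_ _ 71], head=2, tail=0, size=1
write(36): buf=[36 _ 71], head=2, tail=1, size=2
write(31): buf=[36 31 71], head=2, tail=2, size=3
read(): buf=[36 31 _], head=0, tail=2, size=2
write(4): buf=[36 31 4], head=0, tail=0, size=3
read(): buf=[_ 31 4], head=1, tail=0, size=2
write(38): buf=[38 31 4], head=1, tail=1, size=3
read(): buf=[38 _ 4], head=2, tail=1, size=2
read(): buf=[38 _ _], head=0, tail=1, size=1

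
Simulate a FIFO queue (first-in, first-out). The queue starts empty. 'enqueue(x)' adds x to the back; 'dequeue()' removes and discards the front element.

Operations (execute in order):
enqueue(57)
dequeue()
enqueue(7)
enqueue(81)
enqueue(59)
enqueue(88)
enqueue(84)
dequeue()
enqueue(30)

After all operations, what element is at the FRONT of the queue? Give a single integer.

enqueue(57): queue = [57]
dequeue(): queue = []
enqueue(7): queue = [7]
enqueue(81): queue = [7, 81]
enqueue(59): queue = [7, 81, 59]
enqueue(88): queue = [7, 81, 59, 88]
enqueue(84): queue = [7, 81, 59, 88, 84]
dequeue(): queue = [81, 59, 88, 84]
enqueue(30): queue = [81, 59, 88, 84, 30]

Answer: 81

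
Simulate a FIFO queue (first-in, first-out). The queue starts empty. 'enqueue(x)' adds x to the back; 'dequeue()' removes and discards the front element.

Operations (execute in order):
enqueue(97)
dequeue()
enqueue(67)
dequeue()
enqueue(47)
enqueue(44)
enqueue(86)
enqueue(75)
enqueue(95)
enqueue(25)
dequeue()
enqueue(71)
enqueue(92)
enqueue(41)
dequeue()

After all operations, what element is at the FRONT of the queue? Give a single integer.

enqueue(97): queue = [97]
dequeue(): queue = []
enqueue(67): queue = [67]
dequeue(): queue = []
enqueue(47): queue = [47]
enqueue(44): queue = [47, 44]
enqueue(86): queue = [47, 44, 86]
enqueue(75): queue = [47, 44, 86, 75]
enqueue(95): queue = [47, 44, 86, 75, 95]
enqueue(25): queue = [47, 44, 86, 75, 95, 25]
dequeue(): queue = [44, 86, 75, 95, 25]
enqueue(71): queue = [44, 86, 75, 95, 25, 71]
enqueue(92): queue = [44, 86, 75, 95, 25, 71, 92]
enqueue(41): queue = [44, 86, 75, 95, 25, 71, 92, 41]
dequeue(): queue = [86, 75, 95, 25, 71, 92, 41]

Answer: 86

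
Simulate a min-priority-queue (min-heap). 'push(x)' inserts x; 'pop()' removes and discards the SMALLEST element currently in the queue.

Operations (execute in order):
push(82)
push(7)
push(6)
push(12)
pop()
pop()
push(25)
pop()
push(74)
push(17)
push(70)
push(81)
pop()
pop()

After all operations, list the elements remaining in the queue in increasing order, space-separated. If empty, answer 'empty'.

push(82): heap contents = [82]
push(7): heap contents = [7, 82]
push(6): heap contents = [6, 7, 82]
push(12): heap contents = [6, 7, 12, 82]
pop() → 6: heap contents = [7, 12, 82]
pop() → 7: heap contents = [12, 82]
push(25): heap contents = [12, 25, 82]
pop() → 12: heap contents = [25, 82]
push(74): heap contents = [25, 74, 82]
push(17): heap contents = [17, 25, 74, 82]
push(70): heap contents = [17, 25, 70, 74, 82]
push(81): heap contents = [17, 25, 70, 74, 81, 82]
pop() → 17: heap contents = [25, 70, 74, 81, 82]
pop() → 25: heap contents = [70, 74, 81, 82]

Answer: 70 74 81 82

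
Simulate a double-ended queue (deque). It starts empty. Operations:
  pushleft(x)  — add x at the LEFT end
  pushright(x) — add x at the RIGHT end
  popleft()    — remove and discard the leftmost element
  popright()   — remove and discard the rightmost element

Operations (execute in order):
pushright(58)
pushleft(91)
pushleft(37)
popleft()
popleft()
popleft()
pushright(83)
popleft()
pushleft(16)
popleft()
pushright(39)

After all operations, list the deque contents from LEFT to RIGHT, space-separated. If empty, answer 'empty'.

Answer: 39

Derivation:
pushright(58): [58]
pushleft(91): [91, 58]
pushleft(37): [37, 91, 58]
popleft(): [91, 58]
popleft(): [58]
popleft(): []
pushright(83): [83]
popleft(): []
pushleft(16): [16]
popleft(): []
pushright(39): [39]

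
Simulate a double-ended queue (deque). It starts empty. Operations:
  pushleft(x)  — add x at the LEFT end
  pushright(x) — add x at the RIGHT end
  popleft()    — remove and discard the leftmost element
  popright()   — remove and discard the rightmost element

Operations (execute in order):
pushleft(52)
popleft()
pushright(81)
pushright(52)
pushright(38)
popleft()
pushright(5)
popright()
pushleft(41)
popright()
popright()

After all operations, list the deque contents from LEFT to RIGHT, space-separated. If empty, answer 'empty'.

pushleft(52): [52]
popleft(): []
pushright(81): [81]
pushright(52): [81, 52]
pushright(38): [81, 52, 38]
popleft(): [52, 38]
pushright(5): [52, 38, 5]
popright(): [52, 38]
pushleft(41): [41, 52, 38]
popright(): [41, 52]
popright(): [41]

Answer: 41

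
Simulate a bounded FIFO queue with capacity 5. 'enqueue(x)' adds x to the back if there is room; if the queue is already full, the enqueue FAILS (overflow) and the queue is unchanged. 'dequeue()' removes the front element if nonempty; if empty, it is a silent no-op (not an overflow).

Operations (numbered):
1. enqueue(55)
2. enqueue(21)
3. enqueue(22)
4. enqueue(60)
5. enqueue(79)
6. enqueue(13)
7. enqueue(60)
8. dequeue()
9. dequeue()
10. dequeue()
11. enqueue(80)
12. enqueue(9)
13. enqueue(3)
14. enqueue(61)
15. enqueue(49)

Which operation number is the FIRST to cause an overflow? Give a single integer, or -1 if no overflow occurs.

Answer: 6

Derivation:
1. enqueue(55): size=1
2. enqueue(21): size=2
3. enqueue(22): size=3
4. enqueue(60): size=4
5. enqueue(79): size=5
6. enqueue(13): size=5=cap → OVERFLOW (fail)
7. enqueue(60): size=5=cap → OVERFLOW (fail)
8. dequeue(): size=4
9. dequeue(): size=3
10. dequeue(): size=2
11. enqueue(80): size=3
12. enqueue(9): size=4
13. enqueue(3): size=5
14. enqueue(61): size=5=cap → OVERFLOW (fail)
15. enqueue(49): size=5=cap → OVERFLOW (fail)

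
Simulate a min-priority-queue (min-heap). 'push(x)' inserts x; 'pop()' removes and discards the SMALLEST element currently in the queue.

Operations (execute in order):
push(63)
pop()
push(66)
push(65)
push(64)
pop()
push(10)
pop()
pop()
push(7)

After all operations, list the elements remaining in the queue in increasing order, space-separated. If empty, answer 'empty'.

Answer: 7 66

Derivation:
push(63): heap contents = [63]
pop() → 63: heap contents = []
push(66): heap contents = [66]
push(65): heap contents = [65, 66]
push(64): heap contents = [64, 65, 66]
pop() → 64: heap contents = [65, 66]
push(10): heap contents = [10, 65, 66]
pop() → 10: heap contents = [65, 66]
pop() → 65: heap contents = [66]
push(7): heap contents = [7, 66]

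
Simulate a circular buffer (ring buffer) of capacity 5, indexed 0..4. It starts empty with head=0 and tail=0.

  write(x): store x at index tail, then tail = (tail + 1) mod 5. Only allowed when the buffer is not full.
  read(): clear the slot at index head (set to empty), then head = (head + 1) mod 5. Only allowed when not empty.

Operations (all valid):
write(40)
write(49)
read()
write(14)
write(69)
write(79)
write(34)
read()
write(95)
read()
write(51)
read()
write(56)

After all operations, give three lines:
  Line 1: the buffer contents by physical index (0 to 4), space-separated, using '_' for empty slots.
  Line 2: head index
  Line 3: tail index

write(40): buf=[40 _ _ _ _], head=0, tail=1, size=1
write(49): buf=[40 49 _ _ _], head=0, tail=2, size=2
read(): buf=[_ 49 _ _ _], head=1, tail=2, size=1
write(14): buf=[_ 49 14 _ _], head=1, tail=3, size=2
write(69): buf=[_ 49 14 69 _], head=1, tail=4, size=3
write(79): buf=[_ 49 14 69 79], head=1, tail=0, size=4
write(34): buf=[34 49 14 69 79], head=1, tail=1, size=5
read(): buf=[34 _ 14 69 79], head=2, tail=1, size=4
write(95): buf=[34 95 14 69 79], head=2, tail=2, size=5
read(): buf=[34 95 _ 69 79], head=3, tail=2, size=4
write(51): buf=[34 95 51 69 79], head=3, tail=3, size=5
read(): buf=[34 95 51 _ 79], head=4, tail=3, size=4
write(56): buf=[34 95 51 56 79], head=4, tail=4, size=5

Answer: 34 95 51 56 79
4
4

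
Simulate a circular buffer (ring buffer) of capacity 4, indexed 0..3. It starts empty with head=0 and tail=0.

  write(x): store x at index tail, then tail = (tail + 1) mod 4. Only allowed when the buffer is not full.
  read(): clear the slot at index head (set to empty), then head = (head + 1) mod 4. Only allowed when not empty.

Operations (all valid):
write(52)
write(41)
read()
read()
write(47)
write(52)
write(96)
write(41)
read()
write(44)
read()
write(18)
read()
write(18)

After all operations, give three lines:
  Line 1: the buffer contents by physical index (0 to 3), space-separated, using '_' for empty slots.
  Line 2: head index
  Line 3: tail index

Answer: 18 41 44 18
1
1

Derivation:
write(52): buf=[52 _ _ _], head=0, tail=1, size=1
write(41): buf=[52 41 _ _], head=0, tail=2, size=2
read(): buf=[_ 41 _ _], head=1, tail=2, size=1
read(): buf=[_ _ _ _], head=2, tail=2, size=0
write(47): buf=[_ _ 47 _], head=2, tail=3, size=1
write(52): buf=[_ _ 47 52], head=2, tail=0, size=2
write(96): buf=[96 _ 47 52], head=2, tail=1, size=3
write(41): buf=[96 41 47 52], head=2, tail=2, size=4
read(): buf=[96 41 _ 52], head=3, tail=2, size=3
write(44): buf=[96 41 44 52], head=3, tail=3, size=4
read(): buf=[96 41 44 _], head=0, tail=3, size=3
write(18): buf=[96 41 44 18], head=0, tail=0, size=4
read(): buf=[_ 41 44 18], head=1, tail=0, size=3
write(18): buf=[18 41 44 18], head=1, tail=1, size=4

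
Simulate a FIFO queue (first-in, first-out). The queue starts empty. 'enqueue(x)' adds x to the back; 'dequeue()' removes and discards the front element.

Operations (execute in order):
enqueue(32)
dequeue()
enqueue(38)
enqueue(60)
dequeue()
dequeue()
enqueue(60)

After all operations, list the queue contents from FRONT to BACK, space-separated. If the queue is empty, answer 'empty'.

Answer: 60

Derivation:
enqueue(32): [32]
dequeue(): []
enqueue(38): [38]
enqueue(60): [38, 60]
dequeue(): [60]
dequeue(): []
enqueue(60): [60]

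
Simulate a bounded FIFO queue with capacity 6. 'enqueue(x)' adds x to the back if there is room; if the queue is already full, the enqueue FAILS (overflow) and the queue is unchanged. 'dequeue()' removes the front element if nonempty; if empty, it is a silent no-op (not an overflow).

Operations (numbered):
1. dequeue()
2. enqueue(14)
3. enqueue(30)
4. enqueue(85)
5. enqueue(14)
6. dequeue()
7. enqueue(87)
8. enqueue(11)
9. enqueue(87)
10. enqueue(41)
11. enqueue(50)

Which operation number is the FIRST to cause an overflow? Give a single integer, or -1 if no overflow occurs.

1. dequeue(): empty, no-op, size=0
2. enqueue(14): size=1
3. enqueue(30): size=2
4. enqueue(85): size=3
5. enqueue(14): size=4
6. dequeue(): size=3
7. enqueue(87): size=4
8. enqueue(11): size=5
9. enqueue(87): size=6
10. enqueue(41): size=6=cap → OVERFLOW (fail)
11. enqueue(50): size=6=cap → OVERFLOW (fail)

Answer: 10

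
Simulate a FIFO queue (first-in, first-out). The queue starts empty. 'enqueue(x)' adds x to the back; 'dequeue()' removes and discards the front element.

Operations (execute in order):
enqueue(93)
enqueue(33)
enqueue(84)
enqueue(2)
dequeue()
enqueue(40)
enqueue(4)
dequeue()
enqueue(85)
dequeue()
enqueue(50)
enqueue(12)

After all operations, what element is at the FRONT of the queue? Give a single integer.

enqueue(93): queue = [93]
enqueue(33): queue = [93, 33]
enqueue(84): queue = [93, 33, 84]
enqueue(2): queue = [93, 33, 84, 2]
dequeue(): queue = [33, 84, 2]
enqueue(40): queue = [33, 84, 2, 40]
enqueue(4): queue = [33, 84, 2, 40, 4]
dequeue(): queue = [84, 2, 40, 4]
enqueue(85): queue = [84, 2, 40, 4, 85]
dequeue(): queue = [2, 40, 4, 85]
enqueue(50): queue = [2, 40, 4, 85, 50]
enqueue(12): queue = [2, 40, 4, 85, 50, 12]

Answer: 2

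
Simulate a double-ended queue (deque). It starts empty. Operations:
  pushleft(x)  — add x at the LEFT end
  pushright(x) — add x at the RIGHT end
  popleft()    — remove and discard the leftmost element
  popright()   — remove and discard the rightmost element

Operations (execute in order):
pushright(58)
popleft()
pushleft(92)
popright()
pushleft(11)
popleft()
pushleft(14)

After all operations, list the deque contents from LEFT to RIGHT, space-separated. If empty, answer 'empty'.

pushright(58): [58]
popleft(): []
pushleft(92): [92]
popright(): []
pushleft(11): [11]
popleft(): []
pushleft(14): [14]

Answer: 14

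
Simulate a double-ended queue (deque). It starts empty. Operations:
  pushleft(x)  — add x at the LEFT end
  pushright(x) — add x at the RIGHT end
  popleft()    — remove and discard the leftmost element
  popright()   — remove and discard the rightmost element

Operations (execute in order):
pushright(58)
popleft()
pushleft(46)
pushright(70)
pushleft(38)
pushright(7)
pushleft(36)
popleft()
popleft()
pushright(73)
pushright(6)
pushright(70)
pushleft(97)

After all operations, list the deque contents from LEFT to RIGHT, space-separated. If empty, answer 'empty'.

pushright(58): [58]
popleft(): []
pushleft(46): [46]
pushright(70): [46, 70]
pushleft(38): [38, 46, 70]
pushright(7): [38, 46, 70, 7]
pushleft(36): [36, 38, 46, 70, 7]
popleft(): [38, 46, 70, 7]
popleft(): [46, 70, 7]
pushright(73): [46, 70, 7, 73]
pushright(6): [46, 70, 7, 73, 6]
pushright(70): [46, 70, 7, 73, 6, 70]
pushleft(97): [97, 46, 70, 7, 73, 6, 70]

Answer: 97 46 70 7 73 6 70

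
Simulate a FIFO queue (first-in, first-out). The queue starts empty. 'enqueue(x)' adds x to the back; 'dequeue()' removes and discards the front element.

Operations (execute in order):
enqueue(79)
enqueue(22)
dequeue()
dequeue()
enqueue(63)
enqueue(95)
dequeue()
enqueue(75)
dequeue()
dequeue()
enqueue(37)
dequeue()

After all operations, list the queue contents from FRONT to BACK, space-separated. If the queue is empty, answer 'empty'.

Answer: empty

Derivation:
enqueue(79): [79]
enqueue(22): [79, 22]
dequeue(): [22]
dequeue(): []
enqueue(63): [63]
enqueue(95): [63, 95]
dequeue(): [95]
enqueue(75): [95, 75]
dequeue(): [75]
dequeue(): []
enqueue(37): [37]
dequeue(): []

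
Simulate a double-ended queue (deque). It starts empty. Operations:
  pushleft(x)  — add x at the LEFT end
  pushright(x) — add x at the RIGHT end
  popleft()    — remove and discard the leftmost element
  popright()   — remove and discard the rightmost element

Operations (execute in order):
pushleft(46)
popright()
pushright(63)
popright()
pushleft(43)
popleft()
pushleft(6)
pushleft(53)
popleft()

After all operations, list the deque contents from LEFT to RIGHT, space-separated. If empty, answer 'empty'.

pushleft(46): [46]
popright(): []
pushright(63): [63]
popright(): []
pushleft(43): [43]
popleft(): []
pushleft(6): [6]
pushleft(53): [53, 6]
popleft(): [6]

Answer: 6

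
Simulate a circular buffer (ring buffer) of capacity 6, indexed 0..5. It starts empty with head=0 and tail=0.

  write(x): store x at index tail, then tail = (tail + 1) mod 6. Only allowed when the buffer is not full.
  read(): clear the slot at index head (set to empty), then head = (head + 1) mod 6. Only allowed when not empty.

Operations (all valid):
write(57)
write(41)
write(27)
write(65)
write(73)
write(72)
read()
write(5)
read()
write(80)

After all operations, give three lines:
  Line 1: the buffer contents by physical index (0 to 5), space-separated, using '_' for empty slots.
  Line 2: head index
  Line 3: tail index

write(57): buf=[57 _ _ _ _ _], head=0, tail=1, size=1
write(41): buf=[57 41 _ _ _ _], head=0, tail=2, size=2
write(27): buf=[57 41 27 _ _ _], head=0, tail=3, size=3
write(65): buf=[57 41 27 65 _ _], head=0, tail=4, size=4
write(73): buf=[57 41 27 65 73 _], head=0, tail=5, size=5
write(72): buf=[57 41 27 65 73 72], head=0, tail=0, size=6
read(): buf=[_ 41 27 65 73 72], head=1, tail=0, size=5
write(5): buf=[5 41 27 65 73 72], head=1, tail=1, size=6
read(): buf=[5 _ 27 65 73 72], head=2, tail=1, size=5
write(80): buf=[5 80 27 65 73 72], head=2, tail=2, size=6

Answer: 5 80 27 65 73 72
2
2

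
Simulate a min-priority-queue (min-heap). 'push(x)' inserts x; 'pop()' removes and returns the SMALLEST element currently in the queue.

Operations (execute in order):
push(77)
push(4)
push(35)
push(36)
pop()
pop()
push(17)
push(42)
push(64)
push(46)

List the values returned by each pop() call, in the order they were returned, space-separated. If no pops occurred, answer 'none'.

Answer: 4 35

Derivation:
push(77): heap contents = [77]
push(4): heap contents = [4, 77]
push(35): heap contents = [4, 35, 77]
push(36): heap contents = [4, 35, 36, 77]
pop() → 4: heap contents = [35, 36, 77]
pop() → 35: heap contents = [36, 77]
push(17): heap contents = [17, 36, 77]
push(42): heap contents = [17, 36, 42, 77]
push(64): heap contents = [17, 36, 42, 64, 77]
push(46): heap contents = [17, 36, 42, 46, 64, 77]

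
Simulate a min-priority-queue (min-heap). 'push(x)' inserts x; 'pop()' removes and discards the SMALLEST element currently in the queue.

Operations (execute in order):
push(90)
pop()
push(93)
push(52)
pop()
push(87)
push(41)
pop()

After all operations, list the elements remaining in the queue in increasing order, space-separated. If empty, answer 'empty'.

Answer: 87 93

Derivation:
push(90): heap contents = [90]
pop() → 90: heap contents = []
push(93): heap contents = [93]
push(52): heap contents = [52, 93]
pop() → 52: heap contents = [93]
push(87): heap contents = [87, 93]
push(41): heap contents = [41, 87, 93]
pop() → 41: heap contents = [87, 93]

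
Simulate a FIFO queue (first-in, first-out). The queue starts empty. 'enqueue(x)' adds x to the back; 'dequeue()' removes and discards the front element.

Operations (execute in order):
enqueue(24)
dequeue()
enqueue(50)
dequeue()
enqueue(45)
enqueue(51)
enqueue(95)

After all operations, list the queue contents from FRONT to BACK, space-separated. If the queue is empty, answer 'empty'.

Answer: 45 51 95

Derivation:
enqueue(24): [24]
dequeue(): []
enqueue(50): [50]
dequeue(): []
enqueue(45): [45]
enqueue(51): [45, 51]
enqueue(95): [45, 51, 95]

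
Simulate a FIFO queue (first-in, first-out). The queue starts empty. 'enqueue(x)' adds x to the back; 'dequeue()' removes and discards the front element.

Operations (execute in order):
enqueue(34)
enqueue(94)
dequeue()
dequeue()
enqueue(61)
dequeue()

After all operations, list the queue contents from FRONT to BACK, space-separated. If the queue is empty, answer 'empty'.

Answer: empty

Derivation:
enqueue(34): [34]
enqueue(94): [34, 94]
dequeue(): [94]
dequeue(): []
enqueue(61): [61]
dequeue(): []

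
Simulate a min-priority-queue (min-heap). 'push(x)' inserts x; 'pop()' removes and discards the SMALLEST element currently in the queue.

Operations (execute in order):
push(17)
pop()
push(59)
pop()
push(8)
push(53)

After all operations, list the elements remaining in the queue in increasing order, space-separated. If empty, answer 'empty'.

push(17): heap contents = [17]
pop() → 17: heap contents = []
push(59): heap contents = [59]
pop() → 59: heap contents = []
push(8): heap contents = [8]
push(53): heap contents = [8, 53]

Answer: 8 53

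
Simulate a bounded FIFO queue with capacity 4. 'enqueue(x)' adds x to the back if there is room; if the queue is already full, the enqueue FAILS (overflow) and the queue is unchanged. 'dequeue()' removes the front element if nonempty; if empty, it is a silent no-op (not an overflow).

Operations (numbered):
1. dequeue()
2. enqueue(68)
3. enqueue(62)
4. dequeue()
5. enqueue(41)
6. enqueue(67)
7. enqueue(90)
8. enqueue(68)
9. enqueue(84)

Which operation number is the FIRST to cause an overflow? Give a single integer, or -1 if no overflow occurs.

Answer: 8

Derivation:
1. dequeue(): empty, no-op, size=0
2. enqueue(68): size=1
3. enqueue(62): size=2
4. dequeue(): size=1
5. enqueue(41): size=2
6. enqueue(67): size=3
7. enqueue(90): size=4
8. enqueue(68): size=4=cap → OVERFLOW (fail)
9. enqueue(84): size=4=cap → OVERFLOW (fail)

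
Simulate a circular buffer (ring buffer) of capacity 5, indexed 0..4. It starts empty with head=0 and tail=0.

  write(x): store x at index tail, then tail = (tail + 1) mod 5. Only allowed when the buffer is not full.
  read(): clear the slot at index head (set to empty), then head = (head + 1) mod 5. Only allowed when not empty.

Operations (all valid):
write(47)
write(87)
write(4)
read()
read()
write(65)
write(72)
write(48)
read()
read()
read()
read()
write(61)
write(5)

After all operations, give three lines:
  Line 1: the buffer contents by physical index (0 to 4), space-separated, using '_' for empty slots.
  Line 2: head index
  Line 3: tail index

Answer: _ 61 5 _ _
1
3

Derivation:
write(47): buf=[47 _ _ _ _], head=0, tail=1, size=1
write(87): buf=[47 87 _ _ _], head=0, tail=2, size=2
write(4): buf=[47 87 4 _ _], head=0, tail=3, size=3
read(): buf=[_ 87 4 _ _], head=1, tail=3, size=2
read(): buf=[_ _ 4 _ _], head=2, tail=3, size=1
write(65): buf=[_ _ 4 65 _], head=2, tail=4, size=2
write(72): buf=[_ _ 4 65 72], head=2, tail=0, size=3
write(48): buf=[48 _ 4 65 72], head=2, tail=1, size=4
read(): buf=[48 _ _ 65 72], head=3, tail=1, size=3
read(): buf=[48 _ _ _ 72], head=4, tail=1, size=2
read(): buf=[48 _ _ _ _], head=0, tail=1, size=1
read(): buf=[_ _ _ _ _], head=1, tail=1, size=0
write(61): buf=[_ 61 _ _ _], head=1, tail=2, size=1
write(5): buf=[_ 61 5 _ _], head=1, tail=3, size=2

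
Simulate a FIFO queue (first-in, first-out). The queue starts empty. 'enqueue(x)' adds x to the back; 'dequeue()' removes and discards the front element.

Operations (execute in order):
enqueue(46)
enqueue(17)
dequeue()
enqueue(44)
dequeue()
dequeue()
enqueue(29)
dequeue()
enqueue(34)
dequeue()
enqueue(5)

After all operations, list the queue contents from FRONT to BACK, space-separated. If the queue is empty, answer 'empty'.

enqueue(46): [46]
enqueue(17): [46, 17]
dequeue(): [17]
enqueue(44): [17, 44]
dequeue(): [44]
dequeue(): []
enqueue(29): [29]
dequeue(): []
enqueue(34): [34]
dequeue(): []
enqueue(5): [5]

Answer: 5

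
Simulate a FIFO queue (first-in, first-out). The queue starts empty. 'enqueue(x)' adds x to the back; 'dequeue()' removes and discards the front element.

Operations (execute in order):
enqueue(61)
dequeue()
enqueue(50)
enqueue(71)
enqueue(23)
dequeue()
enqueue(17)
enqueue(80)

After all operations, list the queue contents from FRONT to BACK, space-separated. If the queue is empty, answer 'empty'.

Answer: 71 23 17 80

Derivation:
enqueue(61): [61]
dequeue(): []
enqueue(50): [50]
enqueue(71): [50, 71]
enqueue(23): [50, 71, 23]
dequeue(): [71, 23]
enqueue(17): [71, 23, 17]
enqueue(80): [71, 23, 17, 80]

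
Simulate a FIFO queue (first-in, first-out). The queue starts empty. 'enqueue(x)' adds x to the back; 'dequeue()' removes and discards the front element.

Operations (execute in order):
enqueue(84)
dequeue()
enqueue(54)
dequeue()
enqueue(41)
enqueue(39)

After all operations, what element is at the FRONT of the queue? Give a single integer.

enqueue(84): queue = [84]
dequeue(): queue = []
enqueue(54): queue = [54]
dequeue(): queue = []
enqueue(41): queue = [41]
enqueue(39): queue = [41, 39]

Answer: 41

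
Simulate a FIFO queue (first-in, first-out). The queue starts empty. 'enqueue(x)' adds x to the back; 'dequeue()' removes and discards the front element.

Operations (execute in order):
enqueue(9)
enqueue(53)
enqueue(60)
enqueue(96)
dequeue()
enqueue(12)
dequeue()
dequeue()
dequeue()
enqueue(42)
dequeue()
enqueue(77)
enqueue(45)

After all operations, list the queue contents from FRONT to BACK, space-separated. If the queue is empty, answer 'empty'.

Answer: 42 77 45

Derivation:
enqueue(9): [9]
enqueue(53): [9, 53]
enqueue(60): [9, 53, 60]
enqueue(96): [9, 53, 60, 96]
dequeue(): [53, 60, 96]
enqueue(12): [53, 60, 96, 12]
dequeue(): [60, 96, 12]
dequeue(): [96, 12]
dequeue(): [12]
enqueue(42): [12, 42]
dequeue(): [42]
enqueue(77): [42, 77]
enqueue(45): [42, 77, 45]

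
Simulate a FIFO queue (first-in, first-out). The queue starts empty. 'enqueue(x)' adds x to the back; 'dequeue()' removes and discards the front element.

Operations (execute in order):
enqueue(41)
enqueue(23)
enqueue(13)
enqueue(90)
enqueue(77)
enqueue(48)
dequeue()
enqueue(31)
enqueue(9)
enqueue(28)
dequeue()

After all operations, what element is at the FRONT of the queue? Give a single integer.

Answer: 13

Derivation:
enqueue(41): queue = [41]
enqueue(23): queue = [41, 23]
enqueue(13): queue = [41, 23, 13]
enqueue(90): queue = [41, 23, 13, 90]
enqueue(77): queue = [41, 23, 13, 90, 77]
enqueue(48): queue = [41, 23, 13, 90, 77, 48]
dequeue(): queue = [23, 13, 90, 77, 48]
enqueue(31): queue = [23, 13, 90, 77, 48, 31]
enqueue(9): queue = [23, 13, 90, 77, 48, 31, 9]
enqueue(28): queue = [23, 13, 90, 77, 48, 31, 9, 28]
dequeue(): queue = [13, 90, 77, 48, 31, 9, 28]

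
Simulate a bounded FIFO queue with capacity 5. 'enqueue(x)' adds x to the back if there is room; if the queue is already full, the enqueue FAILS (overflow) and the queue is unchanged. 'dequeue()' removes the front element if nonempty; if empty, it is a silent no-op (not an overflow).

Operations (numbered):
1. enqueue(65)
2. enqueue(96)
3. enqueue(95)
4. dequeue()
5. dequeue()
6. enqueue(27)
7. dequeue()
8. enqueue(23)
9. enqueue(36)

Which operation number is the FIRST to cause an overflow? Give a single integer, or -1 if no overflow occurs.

Answer: -1

Derivation:
1. enqueue(65): size=1
2. enqueue(96): size=2
3. enqueue(95): size=3
4. dequeue(): size=2
5. dequeue(): size=1
6. enqueue(27): size=2
7. dequeue(): size=1
8. enqueue(23): size=2
9. enqueue(36): size=3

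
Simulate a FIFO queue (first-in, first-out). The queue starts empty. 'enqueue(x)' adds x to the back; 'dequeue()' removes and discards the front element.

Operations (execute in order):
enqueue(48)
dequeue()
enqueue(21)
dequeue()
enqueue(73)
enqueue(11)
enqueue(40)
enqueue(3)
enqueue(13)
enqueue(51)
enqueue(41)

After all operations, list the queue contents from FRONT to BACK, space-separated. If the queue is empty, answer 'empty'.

enqueue(48): [48]
dequeue(): []
enqueue(21): [21]
dequeue(): []
enqueue(73): [73]
enqueue(11): [73, 11]
enqueue(40): [73, 11, 40]
enqueue(3): [73, 11, 40, 3]
enqueue(13): [73, 11, 40, 3, 13]
enqueue(51): [73, 11, 40, 3, 13, 51]
enqueue(41): [73, 11, 40, 3, 13, 51, 41]

Answer: 73 11 40 3 13 51 41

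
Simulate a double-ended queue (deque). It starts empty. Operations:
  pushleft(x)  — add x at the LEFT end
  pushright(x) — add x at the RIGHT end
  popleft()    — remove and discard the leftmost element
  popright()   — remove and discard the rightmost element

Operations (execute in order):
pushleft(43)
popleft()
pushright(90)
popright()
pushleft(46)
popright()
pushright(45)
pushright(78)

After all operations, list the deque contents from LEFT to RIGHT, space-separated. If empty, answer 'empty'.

pushleft(43): [43]
popleft(): []
pushright(90): [90]
popright(): []
pushleft(46): [46]
popright(): []
pushright(45): [45]
pushright(78): [45, 78]

Answer: 45 78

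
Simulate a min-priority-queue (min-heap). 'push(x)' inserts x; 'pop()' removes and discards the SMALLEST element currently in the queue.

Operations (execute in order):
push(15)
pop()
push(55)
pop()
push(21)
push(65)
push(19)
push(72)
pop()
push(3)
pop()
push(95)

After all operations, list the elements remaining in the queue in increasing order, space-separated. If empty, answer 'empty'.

push(15): heap contents = [15]
pop() → 15: heap contents = []
push(55): heap contents = [55]
pop() → 55: heap contents = []
push(21): heap contents = [21]
push(65): heap contents = [21, 65]
push(19): heap contents = [19, 21, 65]
push(72): heap contents = [19, 21, 65, 72]
pop() → 19: heap contents = [21, 65, 72]
push(3): heap contents = [3, 21, 65, 72]
pop() → 3: heap contents = [21, 65, 72]
push(95): heap contents = [21, 65, 72, 95]

Answer: 21 65 72 95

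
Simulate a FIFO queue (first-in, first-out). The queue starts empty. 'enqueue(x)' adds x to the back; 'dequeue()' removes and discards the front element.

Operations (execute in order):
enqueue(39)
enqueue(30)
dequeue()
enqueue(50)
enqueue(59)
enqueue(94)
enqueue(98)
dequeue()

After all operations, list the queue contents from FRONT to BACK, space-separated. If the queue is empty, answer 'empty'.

enqueue(39): [39]
enqueue(30): [39, 30]
dequeue(): [30]
enqueue(50): [30, 50]
enqueue(59): [30, 50, 59]
enqueue(94): [30, 50, 59, 94]
enqueue(98): [30, 50, 59, 94, 98]
dequeue(): [50, 59, 94, 98]

Answer: 50 59 94 98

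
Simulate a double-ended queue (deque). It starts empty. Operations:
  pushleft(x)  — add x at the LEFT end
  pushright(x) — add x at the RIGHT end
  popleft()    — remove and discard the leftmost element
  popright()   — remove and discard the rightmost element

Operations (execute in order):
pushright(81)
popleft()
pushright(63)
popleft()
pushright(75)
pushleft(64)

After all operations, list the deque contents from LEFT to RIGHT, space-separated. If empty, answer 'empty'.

Answer: 64 75

Derivation:
pushright(81): [81]
popleft(): []
pushright(63): [63]
popleft(): []
pushright(75): [75]
pushleft(64): [64, 75]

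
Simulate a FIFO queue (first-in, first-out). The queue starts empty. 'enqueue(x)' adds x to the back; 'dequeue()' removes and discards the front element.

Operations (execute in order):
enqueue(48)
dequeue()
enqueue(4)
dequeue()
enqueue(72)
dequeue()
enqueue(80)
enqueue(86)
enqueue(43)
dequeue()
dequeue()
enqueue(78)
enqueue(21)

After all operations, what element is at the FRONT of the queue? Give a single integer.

enqueue(48): queue = [48]
dequeue(): queue = []
enqueue(4): queue = [4]
dequeue(): queue = []
enqueue(72): queue = [72]
dequeue(): queue = []
enqueue(80): queue = [80]
enqueue(86): queue = [80, 86]
enqueue(43): queue = [80, 86, 43]
dequeue(): queue = [86, 43]
dequeue(): queue = [43]
enqueue(78): queue = [43, 78]
enqueue(21): queue = [43, 78, 21]

Answer: 43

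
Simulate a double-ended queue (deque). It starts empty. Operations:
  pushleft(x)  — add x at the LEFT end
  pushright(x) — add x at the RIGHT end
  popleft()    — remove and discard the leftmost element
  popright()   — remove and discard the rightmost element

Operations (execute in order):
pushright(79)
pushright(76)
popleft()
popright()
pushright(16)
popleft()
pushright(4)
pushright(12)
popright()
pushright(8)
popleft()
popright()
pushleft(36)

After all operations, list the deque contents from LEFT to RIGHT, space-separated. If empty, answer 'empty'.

pushright(79): [79]
pushright(76): [79, 76]
popleft(): [76]
popright(): []
pushright(16): [16]
popleft(): []
pushright(4): [4]
pushright(12): [4, 12]
popright(): [4]
pushright(8): [4, 8]
popleft(): [8]
popright(): []
pushleft(36): [36]

Answer: 36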